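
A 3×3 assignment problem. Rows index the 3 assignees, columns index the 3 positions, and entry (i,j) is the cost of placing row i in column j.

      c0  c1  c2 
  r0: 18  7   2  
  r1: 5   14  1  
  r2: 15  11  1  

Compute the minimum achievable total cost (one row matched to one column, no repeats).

optimal assignment: row0→col1 (cost 7), row1→col0 (cost 5), row2→col2 (cost 1)
total = 7 + 5 + 1 = 13

Minimum assignment cost: 13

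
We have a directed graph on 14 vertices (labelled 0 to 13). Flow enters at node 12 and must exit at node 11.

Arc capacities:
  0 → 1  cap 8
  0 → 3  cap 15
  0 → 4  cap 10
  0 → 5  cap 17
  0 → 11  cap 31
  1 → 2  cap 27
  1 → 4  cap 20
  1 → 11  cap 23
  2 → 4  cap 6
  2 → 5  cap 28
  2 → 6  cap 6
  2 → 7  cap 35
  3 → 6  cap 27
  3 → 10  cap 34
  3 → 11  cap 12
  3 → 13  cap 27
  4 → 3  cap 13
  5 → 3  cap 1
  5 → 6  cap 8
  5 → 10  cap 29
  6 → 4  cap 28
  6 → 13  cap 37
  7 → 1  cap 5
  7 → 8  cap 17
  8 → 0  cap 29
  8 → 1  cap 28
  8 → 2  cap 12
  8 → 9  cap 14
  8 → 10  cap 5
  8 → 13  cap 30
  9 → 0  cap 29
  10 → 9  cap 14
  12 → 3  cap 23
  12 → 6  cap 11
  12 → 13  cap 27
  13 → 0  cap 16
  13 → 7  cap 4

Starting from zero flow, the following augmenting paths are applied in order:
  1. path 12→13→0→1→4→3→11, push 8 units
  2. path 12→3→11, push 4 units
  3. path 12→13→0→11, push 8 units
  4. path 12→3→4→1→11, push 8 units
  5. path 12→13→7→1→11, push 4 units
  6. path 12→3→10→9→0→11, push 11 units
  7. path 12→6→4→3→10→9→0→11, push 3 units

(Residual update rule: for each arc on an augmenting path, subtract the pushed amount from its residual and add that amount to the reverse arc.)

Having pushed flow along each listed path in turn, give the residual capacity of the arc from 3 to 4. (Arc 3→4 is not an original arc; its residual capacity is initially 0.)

Residual capacity of (3,4): 3

after path 1 (12→13→0→1→4→3→11, push 8): res(3,4)=8
after path 2 (12→3→11, push 4): res(3,4)=8
after path 3 (12→13→0→11, push 8): res(3,4)=8
after path 4 (12→3→4→1→11, push 8): res(3,4)=0
after path 5 (12→13→7→1→11, push 4): res(3,4)=0
after path 6 (12→3→10→9→0→11, push 11): res(3,4)=0
after path 7 (12→6→4→3→10→9→0→11, push 3): res(3,4)=3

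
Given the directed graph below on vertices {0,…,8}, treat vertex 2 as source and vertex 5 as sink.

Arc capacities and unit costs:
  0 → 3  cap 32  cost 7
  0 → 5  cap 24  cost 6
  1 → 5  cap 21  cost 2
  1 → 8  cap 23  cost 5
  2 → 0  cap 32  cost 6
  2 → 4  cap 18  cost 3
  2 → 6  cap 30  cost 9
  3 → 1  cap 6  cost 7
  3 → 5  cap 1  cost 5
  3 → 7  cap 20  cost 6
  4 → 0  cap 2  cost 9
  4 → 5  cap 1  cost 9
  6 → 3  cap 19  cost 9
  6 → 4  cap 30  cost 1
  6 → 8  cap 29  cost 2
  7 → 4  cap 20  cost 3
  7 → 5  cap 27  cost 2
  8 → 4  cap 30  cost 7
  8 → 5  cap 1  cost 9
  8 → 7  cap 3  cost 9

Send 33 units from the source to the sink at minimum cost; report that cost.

Minimum cost for 33 units: 464

shortest-cost path #1: 2→4→5 push 1 @ unit cost 12 (adds 12)
shortest-cost path #2: 2→0→5 push 24 @ unit cost 12 (adds 288)
shortest-cost path #3: 2→0→3→5 push 1 @ unit cost 18 (adds 18)
shortest-cost path #4: 2→6→8→5 push 1 @ unit cost 20 (adds 20)
shortest-cost path #5: 2→0→3→7→5 push 6 @ unit cost 21 (adds 126)
total cost = 464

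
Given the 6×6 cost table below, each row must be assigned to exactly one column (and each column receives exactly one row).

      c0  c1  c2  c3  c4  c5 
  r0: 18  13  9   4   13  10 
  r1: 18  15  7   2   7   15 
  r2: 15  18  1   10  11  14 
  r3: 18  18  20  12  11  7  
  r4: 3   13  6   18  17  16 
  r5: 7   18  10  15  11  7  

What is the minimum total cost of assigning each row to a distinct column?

one of 2 optimal assignments: row0→col1 (cost 13), row1→col3 (cost 2), row2→col2 (cost 1), row3→col4 (cost 11), row4→col0 (cost 3), row5→col5 (cost 7)
total = 13 + 2 + 1 + 11 + 3 + 7 = 37

Minimum assignment cost: 37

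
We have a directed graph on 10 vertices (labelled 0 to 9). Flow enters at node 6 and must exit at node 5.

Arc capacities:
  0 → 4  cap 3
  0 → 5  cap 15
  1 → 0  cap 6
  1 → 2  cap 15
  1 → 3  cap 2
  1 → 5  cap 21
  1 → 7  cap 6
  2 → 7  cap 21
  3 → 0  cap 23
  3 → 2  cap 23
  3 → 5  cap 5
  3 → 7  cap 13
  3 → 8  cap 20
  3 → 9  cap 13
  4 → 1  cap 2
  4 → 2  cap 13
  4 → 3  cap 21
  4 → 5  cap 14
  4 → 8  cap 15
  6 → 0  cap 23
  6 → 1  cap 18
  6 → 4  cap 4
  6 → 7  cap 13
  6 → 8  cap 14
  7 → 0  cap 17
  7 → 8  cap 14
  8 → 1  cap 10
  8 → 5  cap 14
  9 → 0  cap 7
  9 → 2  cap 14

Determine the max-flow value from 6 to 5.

augment #1: 6→0→5 bottleneck 15, total now 15
augment #2: 6→1→5 bottleneck 18, total now 33
augment #3: 6→4→5 bottleneck 4, total now 37
augment #4: 6→8→5 bottleneck 14, total now 51
augment #5: 6→0→4→5 bottleneck 3, total now 54
augment #6: 6→7→8→1→5 bottleneck 3, total now 57
augment #7: 6→7→8→1→3→5 bottleneck 2, total now 59

Maximum flow value: 59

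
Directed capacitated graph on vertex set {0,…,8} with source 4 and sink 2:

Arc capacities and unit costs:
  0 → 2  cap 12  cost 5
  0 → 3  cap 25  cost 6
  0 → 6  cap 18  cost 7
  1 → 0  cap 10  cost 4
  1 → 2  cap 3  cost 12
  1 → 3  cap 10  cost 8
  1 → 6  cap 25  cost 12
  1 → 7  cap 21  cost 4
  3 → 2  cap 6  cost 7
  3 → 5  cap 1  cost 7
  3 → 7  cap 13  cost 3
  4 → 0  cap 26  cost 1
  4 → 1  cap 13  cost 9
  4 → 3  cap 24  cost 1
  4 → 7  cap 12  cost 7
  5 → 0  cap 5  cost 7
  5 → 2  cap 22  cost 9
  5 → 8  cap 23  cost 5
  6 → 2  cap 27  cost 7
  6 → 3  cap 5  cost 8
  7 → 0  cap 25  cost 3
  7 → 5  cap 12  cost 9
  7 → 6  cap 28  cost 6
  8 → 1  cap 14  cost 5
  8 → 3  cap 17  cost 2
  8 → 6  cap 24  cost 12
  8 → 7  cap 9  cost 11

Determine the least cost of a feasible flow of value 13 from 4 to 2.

Minimum cost for 13 units: 80

shortest-cost path #1: 4→0→2 push 12 @ unit cost 6 (adds 72)
shortest-cost path #2: 4→3→2 push 1 @ unit cost 8 (adds 8)
total cost = 80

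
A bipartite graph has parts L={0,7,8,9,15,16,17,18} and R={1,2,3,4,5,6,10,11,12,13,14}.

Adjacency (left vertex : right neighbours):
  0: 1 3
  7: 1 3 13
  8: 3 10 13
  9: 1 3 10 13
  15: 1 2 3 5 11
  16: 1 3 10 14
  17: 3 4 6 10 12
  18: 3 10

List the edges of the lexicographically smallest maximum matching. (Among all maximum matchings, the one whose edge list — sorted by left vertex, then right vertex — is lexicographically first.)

|M| = 7 (so the lex-smallest maximum matching has 7 edges)
process left vertices in ascending order; for each, take the smallest-labelled available neighbour that still permits 7 edges overall, or leave it unmatched if none does
lex-smallest matching: {0-1, 7-3, 8-10, 9-13, 15-2, 16-14, 17-4}

Lex-smallest maximum matching: {(0,1), (7,3), (8,10), (9,13), (15,2), (16,14), (17,4)}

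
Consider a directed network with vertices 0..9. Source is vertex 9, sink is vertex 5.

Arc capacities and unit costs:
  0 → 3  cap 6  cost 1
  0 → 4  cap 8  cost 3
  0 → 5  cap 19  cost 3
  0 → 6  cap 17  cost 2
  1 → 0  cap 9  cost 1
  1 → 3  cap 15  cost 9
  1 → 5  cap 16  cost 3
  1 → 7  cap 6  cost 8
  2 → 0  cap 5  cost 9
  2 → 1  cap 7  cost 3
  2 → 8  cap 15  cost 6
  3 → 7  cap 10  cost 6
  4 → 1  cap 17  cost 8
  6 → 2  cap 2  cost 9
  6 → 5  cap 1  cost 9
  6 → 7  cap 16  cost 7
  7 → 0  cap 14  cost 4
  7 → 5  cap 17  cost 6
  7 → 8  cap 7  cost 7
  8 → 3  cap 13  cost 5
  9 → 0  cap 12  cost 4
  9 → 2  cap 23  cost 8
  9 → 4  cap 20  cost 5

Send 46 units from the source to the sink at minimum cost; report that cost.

shortest-cost path #1: 9→0→5 push 12 @ unit cost 7 (adds 84)
shortest-cost path #2: 9→2→1→5 push 7 @ unit cost 14 (adds 98)
shortest-cost path #3: 9→4→1→5 push 9 @ unit cost 16 (adds 144)
shortest-cost path #4: 9→4→1→0→5 push 7 @ unit cost 17 (adds 119)
shortest-cost path #5: 9→4→1→0→6→5 push 1 @ unit cost 25 (adds 25)
shortest-cost path #6: 9→2→0→1→7→5 push 5 @ unit cost 30 (adds 150)
shortest-cost path #7: 9→2→8→3→7→5 push 5 @ unit cost 31 (adds 155)
total cost = 775

Minimum cost for 46 units: 775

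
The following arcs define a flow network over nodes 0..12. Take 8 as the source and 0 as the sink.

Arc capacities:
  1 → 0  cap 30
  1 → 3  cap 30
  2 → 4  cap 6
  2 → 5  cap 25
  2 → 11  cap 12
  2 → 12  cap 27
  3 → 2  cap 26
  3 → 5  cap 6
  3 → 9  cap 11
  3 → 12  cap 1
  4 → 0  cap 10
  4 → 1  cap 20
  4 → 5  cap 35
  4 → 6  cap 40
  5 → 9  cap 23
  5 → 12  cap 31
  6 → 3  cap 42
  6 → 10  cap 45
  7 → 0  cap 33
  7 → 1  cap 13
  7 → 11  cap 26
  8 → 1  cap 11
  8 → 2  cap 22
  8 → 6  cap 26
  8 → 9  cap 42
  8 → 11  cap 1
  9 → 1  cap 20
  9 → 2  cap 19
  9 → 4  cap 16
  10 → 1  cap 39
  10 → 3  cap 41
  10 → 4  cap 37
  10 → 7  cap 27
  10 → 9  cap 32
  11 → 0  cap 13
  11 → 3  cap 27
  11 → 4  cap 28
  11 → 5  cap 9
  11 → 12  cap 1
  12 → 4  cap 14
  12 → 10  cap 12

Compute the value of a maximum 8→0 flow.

Maximum flow value: 80

augment #1: 8→1→0 bottleneck 11, total now 11
augment #2: 8→11→0 bottleneck 1, total now 12
augment #3: 8→2→4→0 bottleneck 6, total now 18
augment #4: 8→2→11→0 bottleneck 12, total now 30
augment #5: 8→9→1→0 bottleneck 19, total now 49
augment #6: 8→9→4→0 bottleneck 4, total now 53
augment #7: 8→6→10→7→0 bottleneck 26, total now 79
augment #8: 8→2→12→10→7→0 bottleneck 1, total now 80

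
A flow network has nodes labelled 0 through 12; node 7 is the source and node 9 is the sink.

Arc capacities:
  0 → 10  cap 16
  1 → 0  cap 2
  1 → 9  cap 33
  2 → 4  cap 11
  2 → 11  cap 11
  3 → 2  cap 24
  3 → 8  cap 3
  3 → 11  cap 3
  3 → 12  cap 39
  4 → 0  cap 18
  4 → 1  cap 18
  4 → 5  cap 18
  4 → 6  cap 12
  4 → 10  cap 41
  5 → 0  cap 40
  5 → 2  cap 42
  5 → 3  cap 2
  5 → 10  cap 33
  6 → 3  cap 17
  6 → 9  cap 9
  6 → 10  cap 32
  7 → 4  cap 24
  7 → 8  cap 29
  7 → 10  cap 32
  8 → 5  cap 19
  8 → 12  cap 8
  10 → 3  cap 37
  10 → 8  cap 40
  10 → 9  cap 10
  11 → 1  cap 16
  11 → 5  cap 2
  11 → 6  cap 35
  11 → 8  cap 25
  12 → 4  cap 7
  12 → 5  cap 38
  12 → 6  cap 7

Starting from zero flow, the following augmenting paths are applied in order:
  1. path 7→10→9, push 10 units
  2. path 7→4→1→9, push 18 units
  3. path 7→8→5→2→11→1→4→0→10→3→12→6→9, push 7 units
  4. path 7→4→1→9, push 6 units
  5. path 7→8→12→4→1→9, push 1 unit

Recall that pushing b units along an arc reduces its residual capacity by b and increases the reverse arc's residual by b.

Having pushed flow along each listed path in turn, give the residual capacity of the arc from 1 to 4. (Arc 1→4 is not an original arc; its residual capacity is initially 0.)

after path 1 (7→10→9, push 10): res(1,4)=0
after path 2 (7→4→1→9, push 18): res(1,4)=18
after path 3 (7→8→5→2→11→1→4→0→10→3→12→6→9, push 7): res(1,4)=11
after path 4 (7→4→1→9, push 6): res(1,4)=17
after path 5 (7→8→12→4→1→9, push 1): res(1,4)=18

Residual capacity of (1,4): 18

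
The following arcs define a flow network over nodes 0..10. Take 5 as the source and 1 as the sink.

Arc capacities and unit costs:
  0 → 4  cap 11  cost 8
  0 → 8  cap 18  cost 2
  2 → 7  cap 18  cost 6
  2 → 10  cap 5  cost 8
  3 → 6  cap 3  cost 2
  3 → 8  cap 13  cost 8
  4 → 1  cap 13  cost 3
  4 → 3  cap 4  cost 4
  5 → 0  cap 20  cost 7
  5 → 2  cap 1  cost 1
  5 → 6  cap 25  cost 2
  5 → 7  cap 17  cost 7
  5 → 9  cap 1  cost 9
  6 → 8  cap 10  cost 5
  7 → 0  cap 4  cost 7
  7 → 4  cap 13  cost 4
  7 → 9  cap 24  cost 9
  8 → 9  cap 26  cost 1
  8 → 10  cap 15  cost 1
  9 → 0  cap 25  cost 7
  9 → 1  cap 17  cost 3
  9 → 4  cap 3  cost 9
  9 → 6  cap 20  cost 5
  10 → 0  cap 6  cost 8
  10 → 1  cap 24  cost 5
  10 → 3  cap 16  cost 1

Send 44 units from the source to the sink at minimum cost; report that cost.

shortest-cost path #1: 5→6→8→9→1 push 10 @ unit cost 11 (adds 110)
shortest-cost path #2: 5→9→1 push 1 @ unit cost 12 (adds 12)
shortest-cost path #3: 5→0→8→9→1 push 6 @ unit cost 13 (adds 78)
shortest-cost path #4: 5→7→4→1 push 13 @ unit cost 14 (adds 182)
shortest-cost path #5: 5→2→10→1 push 1 @ unit cost 14 (adds 14)
shortest-cost path #6: 5→0→8→10→1 push 12 @ unit cost 15 (adds 180)
shortest-cost path #7: 5→7→9→8→10→1 push 1 @ unit cost 21 (adds 21)
total cost = 597

Minimum cost for 44 units: 597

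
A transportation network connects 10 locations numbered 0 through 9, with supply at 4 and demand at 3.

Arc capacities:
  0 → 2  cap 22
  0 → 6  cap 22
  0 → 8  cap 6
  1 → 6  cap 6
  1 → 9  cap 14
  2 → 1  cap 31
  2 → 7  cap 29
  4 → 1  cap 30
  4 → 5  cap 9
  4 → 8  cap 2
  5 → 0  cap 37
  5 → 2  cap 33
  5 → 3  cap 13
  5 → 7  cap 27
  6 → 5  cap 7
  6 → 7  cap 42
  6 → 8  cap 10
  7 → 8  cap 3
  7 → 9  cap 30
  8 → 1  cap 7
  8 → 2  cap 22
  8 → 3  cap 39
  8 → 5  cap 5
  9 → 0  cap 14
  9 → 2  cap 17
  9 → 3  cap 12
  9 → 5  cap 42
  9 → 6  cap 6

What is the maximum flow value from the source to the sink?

Maximum flow value: 31

augment #1: 4→5→3 bottleneck 9, total now 9
augment #2: 4→8→3 bottleneck 2, total now 11
augment #3: 4→1→9→3 bottleneck 12, total now 23
augment #4: 4→1→6→5→3 bottleneck 4, total now 27
augment #5: 4→1→6→8→3 bottleneck 2, total now 29
augment #6: 4→1→9→0→8→3 bottleneck 2, total now 31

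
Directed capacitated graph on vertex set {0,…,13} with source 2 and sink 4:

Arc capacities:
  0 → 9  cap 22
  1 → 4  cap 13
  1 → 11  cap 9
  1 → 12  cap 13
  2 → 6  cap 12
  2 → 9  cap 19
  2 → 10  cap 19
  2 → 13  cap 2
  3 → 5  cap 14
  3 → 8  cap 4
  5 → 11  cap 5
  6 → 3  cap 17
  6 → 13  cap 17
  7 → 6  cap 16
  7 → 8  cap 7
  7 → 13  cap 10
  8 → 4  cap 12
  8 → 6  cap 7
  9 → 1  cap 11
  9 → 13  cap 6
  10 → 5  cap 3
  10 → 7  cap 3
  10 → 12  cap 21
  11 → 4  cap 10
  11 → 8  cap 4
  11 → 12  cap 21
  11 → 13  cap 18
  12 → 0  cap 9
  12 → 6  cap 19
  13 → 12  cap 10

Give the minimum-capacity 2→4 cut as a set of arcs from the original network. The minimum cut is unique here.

augment #1: 2→9→1→4 push 11
augment #2: 2→6→3→8→4 push 4
augment #3: 2→10→5→11→4 push 3
augment #4: 2→10→7→8→4 push 3
augment #5: 2→6→3→5→11→4 push 2
max flow = 23; residual-reachable set from 2 gives S-side
cut edges (S→T): {(3,8), (5,11), (9,1), (10,7)} total cap 23

Min-cut arcs: {(3,8), (5,11), (9,1), (10,7)} (total capacity 23)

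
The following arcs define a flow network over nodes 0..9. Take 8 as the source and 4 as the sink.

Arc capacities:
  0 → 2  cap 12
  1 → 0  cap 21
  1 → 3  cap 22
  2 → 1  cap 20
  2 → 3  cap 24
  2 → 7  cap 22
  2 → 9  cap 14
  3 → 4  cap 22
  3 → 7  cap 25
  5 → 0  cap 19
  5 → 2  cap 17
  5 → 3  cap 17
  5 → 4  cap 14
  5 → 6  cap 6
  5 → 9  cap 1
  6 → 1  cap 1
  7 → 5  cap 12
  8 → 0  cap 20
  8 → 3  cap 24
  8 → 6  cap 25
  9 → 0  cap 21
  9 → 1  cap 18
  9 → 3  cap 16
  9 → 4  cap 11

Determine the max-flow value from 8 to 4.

augment #1: 8→3→4 bottleneck 22, total now 22
augment #2: 8→0→2→9→4 bottleneck 11, total now 33
augment #3: 8→3→7→5→4 bottleneck 2, total now 35
augment #4: 8→0→2→7→5→4 bottleneck 1, total now 36
augment #5: 8→6→1→3→7→5→4 bottleneck 1, total now 37

Maximum flow value: 37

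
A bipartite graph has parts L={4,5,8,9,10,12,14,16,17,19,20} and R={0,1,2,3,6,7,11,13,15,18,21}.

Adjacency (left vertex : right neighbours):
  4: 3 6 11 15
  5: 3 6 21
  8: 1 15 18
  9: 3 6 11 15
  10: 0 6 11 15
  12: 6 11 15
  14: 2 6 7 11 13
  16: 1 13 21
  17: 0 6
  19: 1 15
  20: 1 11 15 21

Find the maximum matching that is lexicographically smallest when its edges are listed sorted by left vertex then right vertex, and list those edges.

|M| = 10 (so the lex-smallest maximum matching has 10 edges)
process left vertices in ascending order; for each, take the smallest-labelled available neighbour that still permits 10 edges overall, or leave it unmatched if none does
lex-smallest matching: {4-3, 5-6, 8-18, 9-11, 10-0, 12-15, 14-2, 16-13, 19-1, 20-21}

Lex-smallest maximum matching: {(4,3), (5,6), (8,18), (9,11), (10,0), (12,15), (14,2), (16,13), (19,1), (20,21)}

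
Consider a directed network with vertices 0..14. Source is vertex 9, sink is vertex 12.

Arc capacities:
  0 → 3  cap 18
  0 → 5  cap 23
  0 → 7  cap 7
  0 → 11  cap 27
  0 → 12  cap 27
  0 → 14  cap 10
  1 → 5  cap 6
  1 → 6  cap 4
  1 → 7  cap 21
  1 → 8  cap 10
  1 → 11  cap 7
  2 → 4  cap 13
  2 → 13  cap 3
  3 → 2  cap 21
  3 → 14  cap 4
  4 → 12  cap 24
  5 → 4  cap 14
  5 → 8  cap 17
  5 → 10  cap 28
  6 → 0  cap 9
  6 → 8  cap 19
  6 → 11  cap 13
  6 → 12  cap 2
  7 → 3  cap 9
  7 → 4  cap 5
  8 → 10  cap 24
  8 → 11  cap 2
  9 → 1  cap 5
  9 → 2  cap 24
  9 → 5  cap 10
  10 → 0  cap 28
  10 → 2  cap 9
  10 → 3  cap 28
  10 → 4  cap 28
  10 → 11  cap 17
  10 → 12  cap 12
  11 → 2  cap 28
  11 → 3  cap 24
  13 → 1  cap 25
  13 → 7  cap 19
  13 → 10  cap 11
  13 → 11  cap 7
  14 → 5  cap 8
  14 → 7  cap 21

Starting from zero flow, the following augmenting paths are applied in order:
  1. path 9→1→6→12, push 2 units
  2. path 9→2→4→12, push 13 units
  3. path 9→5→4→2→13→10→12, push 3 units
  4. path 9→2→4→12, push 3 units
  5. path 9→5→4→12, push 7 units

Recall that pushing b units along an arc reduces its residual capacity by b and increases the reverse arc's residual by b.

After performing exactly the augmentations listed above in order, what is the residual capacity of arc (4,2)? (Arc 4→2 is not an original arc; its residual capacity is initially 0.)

after path 1 (9→1→6→12, push 2): res(4,2)=0
after path 2 (9→2→4→12, push 13): res(4,2)=13
after path 3 (9→5→4→2→13→10→12, push 3): res(4,2)=10
after path 4 (9→2→4→12, push 3): res(4,2)=13
after path 5 (9→5→4→12, push 7): res(4,2)=13

Residual capacity of (4,2): 13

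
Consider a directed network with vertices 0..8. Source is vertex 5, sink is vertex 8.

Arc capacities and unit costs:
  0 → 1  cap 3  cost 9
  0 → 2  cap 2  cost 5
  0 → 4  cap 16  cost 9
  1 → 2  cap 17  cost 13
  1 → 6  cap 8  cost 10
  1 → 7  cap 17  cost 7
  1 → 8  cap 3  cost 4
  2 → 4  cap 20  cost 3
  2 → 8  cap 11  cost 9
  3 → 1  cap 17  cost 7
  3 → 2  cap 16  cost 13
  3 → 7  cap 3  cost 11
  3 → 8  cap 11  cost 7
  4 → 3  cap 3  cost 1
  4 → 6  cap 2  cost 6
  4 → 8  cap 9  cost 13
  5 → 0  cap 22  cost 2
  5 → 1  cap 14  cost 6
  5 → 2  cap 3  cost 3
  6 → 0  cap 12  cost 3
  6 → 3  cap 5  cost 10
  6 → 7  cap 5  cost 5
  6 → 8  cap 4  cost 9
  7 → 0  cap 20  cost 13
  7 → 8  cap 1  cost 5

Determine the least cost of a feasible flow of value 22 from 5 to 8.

shortest-cost path #1: 5→1→8 push 3 @ unit cost 10 (adds 30)
shortest-cost path #2: 5→2→8 push 3 @ unit cost 12 (adds 36)
shortest-cost path #3: 5→0→2→8 push 2 @ unit cost 16 (adds 32)
shortest-cost path #4: 5→1→7→8 push 1 @ unit cost 18 (adds 18)
shortest-cost path #5: 5→0→4→3→8 push 3 @ unit cost 19 (adds 57)
shortest-cost path #6: 5→0→4→8 push 9 @ unit cost 24 (adds 216)
shortest-cost path #7: 5→1→6→8 push 1 @ unit cost 25 (adds 25)
total cost = 414

Minimum cost for 22 units: 414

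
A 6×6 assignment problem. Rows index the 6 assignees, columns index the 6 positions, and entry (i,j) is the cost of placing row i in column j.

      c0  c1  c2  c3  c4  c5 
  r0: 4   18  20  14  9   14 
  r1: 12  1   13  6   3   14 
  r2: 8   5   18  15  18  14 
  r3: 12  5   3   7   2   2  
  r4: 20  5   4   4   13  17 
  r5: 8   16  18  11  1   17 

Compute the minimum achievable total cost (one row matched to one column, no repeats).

Minimum assignment cost: 22

optimal assignment: row0→col0 (cost 4), row1→col3 (cost 6), row2→col1 (cost 5), row3→col5 (cost 2), row4→col2 (cost 4), row5→col4 (cost 1)
total = 4 + 6 + 5 + 2 + 4 + 1 = 22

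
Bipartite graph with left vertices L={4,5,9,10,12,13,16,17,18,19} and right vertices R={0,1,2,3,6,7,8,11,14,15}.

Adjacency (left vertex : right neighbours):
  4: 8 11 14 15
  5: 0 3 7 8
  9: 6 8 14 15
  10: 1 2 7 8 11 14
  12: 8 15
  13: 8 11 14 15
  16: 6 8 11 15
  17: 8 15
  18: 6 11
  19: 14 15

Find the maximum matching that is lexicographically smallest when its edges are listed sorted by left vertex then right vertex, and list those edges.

Lex-smallest maximum matching: {(4,8), (5,0), (9,6), (10,1), (12,15), (13,11), (19,14)}

|M| = 7 (so the lex-smallest maximum matching has 7 edges)
process left vertices in ascending order; for each, take the smallest-labelled available neighbour that still permits 7 edges overall, or leave it unmatched if none does
lex-smallest matching: {4-8, 5-0, 9-6, 10-1, 12-15, 13-11, 19-14}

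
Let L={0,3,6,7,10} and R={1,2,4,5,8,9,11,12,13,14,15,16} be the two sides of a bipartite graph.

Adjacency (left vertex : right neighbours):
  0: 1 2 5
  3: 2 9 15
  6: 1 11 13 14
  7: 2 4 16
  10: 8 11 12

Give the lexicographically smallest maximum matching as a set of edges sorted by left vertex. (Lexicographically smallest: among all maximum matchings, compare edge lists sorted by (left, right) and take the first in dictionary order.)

Lex-smallest maximum matching: {(0,1), (3,2), (6,11), (7,4), (10,8)}

|M| = 5 (so the lex-smallest maximum matching has 5 edges)
process left vertices in ascending order; for each, take the smallest-labelled available neighbour that still permits 5 edges overall, or leave it unmatched if none does
lex-smallest matching: {0-1, 3-2, 6-11, 7-4, 10-8}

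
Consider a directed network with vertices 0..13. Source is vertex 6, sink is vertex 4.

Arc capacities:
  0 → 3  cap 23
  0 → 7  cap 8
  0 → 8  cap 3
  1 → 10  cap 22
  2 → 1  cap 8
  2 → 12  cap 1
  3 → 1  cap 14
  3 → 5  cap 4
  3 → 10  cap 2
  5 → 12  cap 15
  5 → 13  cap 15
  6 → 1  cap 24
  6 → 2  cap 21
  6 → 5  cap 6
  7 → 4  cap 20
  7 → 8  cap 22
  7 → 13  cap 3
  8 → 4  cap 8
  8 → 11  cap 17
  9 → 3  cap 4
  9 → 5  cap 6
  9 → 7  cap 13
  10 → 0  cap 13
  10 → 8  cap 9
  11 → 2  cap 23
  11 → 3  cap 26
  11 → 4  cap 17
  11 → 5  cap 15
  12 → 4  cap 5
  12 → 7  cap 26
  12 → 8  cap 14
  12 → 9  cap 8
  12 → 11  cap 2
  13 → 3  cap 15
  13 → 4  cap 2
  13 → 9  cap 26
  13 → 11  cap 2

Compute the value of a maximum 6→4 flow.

augment #1: 6→2→12→4 bottleneck 1, total now 1
augment #2: 6→5→12→4 bottleneck 4, total now 5
augment #3: 6→5→13→4 bottleneck 2, total now 7
augment #4: 6→1→10→8→4 bottleneck 8, total now 15
augment #5: 6→1→10→0→7→4 bottleneck 8, total now 23
augment #6: 6→1→10→8→11→4 bottleneck 1, total now 24
augment #7: 6→1→10→0→8→11→4 bottleneck 3, total now 27
augment #8: 6→1→10→0→3→5→12→7→4 bottleneck 2, total now 29

Maximum flow value: 29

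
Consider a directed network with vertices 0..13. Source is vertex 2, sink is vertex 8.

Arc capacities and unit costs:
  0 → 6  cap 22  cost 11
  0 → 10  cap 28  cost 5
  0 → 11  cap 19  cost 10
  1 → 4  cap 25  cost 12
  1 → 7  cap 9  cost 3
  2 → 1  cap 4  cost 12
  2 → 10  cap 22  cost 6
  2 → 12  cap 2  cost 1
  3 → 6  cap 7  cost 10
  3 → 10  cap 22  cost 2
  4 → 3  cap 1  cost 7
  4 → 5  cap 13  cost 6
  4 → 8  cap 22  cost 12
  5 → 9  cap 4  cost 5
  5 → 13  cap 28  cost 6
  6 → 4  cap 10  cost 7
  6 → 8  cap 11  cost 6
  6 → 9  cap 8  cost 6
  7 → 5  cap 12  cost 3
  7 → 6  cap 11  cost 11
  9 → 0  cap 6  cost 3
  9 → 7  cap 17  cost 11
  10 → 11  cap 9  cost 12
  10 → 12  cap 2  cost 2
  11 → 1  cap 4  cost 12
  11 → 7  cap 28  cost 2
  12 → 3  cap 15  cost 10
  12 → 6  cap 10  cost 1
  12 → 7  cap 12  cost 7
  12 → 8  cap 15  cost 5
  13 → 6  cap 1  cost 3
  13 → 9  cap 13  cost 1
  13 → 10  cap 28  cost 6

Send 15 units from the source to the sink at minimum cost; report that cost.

shortest-cost path #1: 2→12→8 push 2 @ unit cost 6 (adds 12)
shortest-cost path #2: 2→10→12→8 push 2 @ unit cost 13 (adds 26)
shortest-cost path #3: 2→1→7→6→8 push 4 @ unit cost 32 (adds 128)
shortest-cost path #4: 2→10→11→7→6→8 push 7 @ unit cost 37 (adds 259)
total cost = 425

Minimum cost for 15 units: 425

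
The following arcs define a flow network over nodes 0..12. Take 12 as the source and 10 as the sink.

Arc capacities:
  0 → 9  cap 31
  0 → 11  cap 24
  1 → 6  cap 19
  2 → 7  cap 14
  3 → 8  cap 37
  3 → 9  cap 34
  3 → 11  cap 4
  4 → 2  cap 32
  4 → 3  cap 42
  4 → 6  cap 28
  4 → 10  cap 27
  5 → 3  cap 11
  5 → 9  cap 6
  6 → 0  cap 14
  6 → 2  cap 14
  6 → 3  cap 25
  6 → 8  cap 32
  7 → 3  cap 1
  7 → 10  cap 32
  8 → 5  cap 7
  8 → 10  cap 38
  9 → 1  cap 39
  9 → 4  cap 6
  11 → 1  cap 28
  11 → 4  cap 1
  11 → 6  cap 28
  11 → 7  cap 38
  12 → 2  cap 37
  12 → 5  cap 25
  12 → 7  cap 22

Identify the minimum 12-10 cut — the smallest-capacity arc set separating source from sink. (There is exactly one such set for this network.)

Min-cut arcs: {(5,3), (5,9), (7,3), (7,10)} (total capacity 50)

augment #1: 12→7→10 push 22
augment #2: 12→2→7→10 push 10
augment #3: 12→5→3→8→10 push 11
augment #4: 12→5→9→4→10 push 6
augment #5: 12→2→7→3→8→10 push 1
max flow = 50; residual-reachable set from 12 gives S-side
cut edges (S→T): {(5,3), (5,9), (7,3), (7,10)} total cap 50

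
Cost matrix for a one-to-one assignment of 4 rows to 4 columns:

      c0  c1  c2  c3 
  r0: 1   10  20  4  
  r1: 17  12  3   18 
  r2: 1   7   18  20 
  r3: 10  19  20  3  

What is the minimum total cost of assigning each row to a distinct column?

Minimum assignment cost: 14

optimal assignment: row0→col0 (cost 1), row1→col2 (cost 3), row2→col1 (cost 7), row3→col3 (cost 3)
total = 1 + 3 + 7 + 3 = 14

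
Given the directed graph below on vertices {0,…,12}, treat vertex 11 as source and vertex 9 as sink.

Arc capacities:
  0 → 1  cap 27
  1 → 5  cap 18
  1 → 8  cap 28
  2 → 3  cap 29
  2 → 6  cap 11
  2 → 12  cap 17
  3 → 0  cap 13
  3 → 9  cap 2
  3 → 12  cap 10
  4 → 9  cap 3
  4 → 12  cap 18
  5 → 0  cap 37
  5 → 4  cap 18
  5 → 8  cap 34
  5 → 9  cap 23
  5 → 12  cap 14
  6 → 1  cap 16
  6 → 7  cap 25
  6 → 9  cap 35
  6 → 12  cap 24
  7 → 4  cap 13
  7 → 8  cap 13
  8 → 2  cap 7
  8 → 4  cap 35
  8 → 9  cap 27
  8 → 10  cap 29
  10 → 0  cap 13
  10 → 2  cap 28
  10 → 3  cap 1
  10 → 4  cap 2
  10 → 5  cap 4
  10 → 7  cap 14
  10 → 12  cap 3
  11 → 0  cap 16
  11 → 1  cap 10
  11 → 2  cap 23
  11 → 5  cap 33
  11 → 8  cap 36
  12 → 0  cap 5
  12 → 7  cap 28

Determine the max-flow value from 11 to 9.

augment #1: 11→5→9 bottleneck 23, total now 23
augment #2: 11→8→9 bottleneck 27, total now 50
augment #3: 11→2→3→9 bottleneck 2, total now 52
augment #4: 11→2→6→9 bottleneck 11, total now 63
augment #5: 11→5→4→9 bottleneck 3, total now 66

Maximum flow value: 66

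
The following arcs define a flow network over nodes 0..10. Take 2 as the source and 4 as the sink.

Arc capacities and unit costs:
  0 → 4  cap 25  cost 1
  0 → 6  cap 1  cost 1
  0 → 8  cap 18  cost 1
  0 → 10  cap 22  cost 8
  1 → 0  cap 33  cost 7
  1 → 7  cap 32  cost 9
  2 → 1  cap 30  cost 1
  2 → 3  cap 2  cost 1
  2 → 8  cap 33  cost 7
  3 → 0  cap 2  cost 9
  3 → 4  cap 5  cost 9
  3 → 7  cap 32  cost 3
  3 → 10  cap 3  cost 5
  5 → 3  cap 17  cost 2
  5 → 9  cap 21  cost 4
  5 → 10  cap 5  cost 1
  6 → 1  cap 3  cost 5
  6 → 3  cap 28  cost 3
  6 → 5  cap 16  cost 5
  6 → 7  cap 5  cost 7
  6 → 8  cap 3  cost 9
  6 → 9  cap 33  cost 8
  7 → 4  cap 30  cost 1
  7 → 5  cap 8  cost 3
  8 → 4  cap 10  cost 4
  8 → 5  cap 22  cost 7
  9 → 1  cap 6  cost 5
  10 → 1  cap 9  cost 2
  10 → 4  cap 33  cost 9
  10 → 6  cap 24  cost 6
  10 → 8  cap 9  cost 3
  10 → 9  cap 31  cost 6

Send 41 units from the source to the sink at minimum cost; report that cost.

Minimum cost for 41 units: 389

shortest-cost path #1: 2→3→7→4 push 2 @ unit cost 5 (adds 10)
shortest-cost path #2: 2→1→0→4 push 25 @ unit cost 9 (adds 225)
shortest-cost path #3: 2→8→4 push 10 @ unit cost 11 (adds 110)
shortest-cost path #4: 2→1→7→4 push 4 @ unit cost 11 (adds 44)
total cost = 389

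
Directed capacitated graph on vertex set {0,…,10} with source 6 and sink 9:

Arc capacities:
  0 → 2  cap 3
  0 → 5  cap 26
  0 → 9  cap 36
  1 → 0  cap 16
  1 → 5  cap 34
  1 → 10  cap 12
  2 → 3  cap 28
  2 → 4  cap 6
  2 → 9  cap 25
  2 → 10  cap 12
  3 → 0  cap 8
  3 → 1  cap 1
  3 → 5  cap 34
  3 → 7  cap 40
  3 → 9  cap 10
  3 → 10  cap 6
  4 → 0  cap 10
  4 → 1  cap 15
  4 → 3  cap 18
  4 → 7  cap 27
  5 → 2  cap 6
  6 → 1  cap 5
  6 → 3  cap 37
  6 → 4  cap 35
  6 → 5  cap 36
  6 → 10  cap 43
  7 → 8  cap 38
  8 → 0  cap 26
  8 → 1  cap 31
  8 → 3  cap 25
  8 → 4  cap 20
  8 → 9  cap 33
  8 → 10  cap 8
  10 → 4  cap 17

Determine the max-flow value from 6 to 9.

augment #1: 6→3→9 bottleneck 10, total now 10
augment #2: 6→1→0→9 bottleneck 5, total now 15
augment #3: 6→3→0→9 bottleneck 8, total now 23
augment #4: 6→4→0→9 bottleneck 10, total now 33
augment #5: 6→5→2→9 bottleneck 6, total now 39
augment #6: 6→3→1→0→9 bottleneck 1, total now 40
augment #7: 6→3→7→8→9 bottleneck 18, total now 58
augment #8: 6→4→1→0→9 bottleneck 10, total now 68
augment #9: 6→4→7→8→9 bottleneck 15, total now 83
augment #10: 6→10→4→7→8→0→9 bottleneck 2, total now 85
augment #11: 6→10→4→7→8→0→2→9 bottleneck 3, total now 88

Maximum flow value: 88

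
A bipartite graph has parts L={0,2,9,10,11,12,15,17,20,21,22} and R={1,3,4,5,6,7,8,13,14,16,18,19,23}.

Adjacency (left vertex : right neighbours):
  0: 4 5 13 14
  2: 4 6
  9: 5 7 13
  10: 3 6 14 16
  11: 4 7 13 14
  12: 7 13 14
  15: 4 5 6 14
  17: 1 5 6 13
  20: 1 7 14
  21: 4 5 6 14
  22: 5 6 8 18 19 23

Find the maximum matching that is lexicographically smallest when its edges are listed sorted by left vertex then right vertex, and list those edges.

Lex-smallest maximum matching: {(0,4), (2,6), (9,5), (10,3), (11,7), (12,13), (15,14), (17,1), (22,8)}

|M| = 9 (so the lex-smallest maximum matching has 9 edges)
process left vertices in ascending order; for each, take the smallest-labelled available neighbour that still permits 9 edges overall, or leave it unmatched if none does
lex-smallest matching: {0-4, 2-6, 9-5, 10-3, 11-7, 12-13, 15-14, 17-1, 22-8}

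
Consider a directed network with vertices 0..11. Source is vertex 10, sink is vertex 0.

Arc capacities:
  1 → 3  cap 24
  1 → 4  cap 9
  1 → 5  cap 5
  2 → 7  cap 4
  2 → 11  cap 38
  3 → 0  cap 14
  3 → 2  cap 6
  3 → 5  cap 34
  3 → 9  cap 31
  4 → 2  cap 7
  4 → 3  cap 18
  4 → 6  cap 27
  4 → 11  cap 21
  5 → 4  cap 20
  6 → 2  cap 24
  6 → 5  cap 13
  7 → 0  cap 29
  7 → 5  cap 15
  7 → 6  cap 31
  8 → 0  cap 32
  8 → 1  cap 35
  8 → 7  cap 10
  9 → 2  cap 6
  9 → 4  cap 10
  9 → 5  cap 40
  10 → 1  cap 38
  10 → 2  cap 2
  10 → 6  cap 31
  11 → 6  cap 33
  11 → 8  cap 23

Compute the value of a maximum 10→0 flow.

augment #1: 10→1→3→0 bottleneck 14, total now 14
augment #2: 10→2→7→0 bottleneck 2, total now 16
augment #3: 10→6→2→7→0 bottleneck 2, total now 18
augment #4: 10→1→4→11→8→0 bottleneck 9, total now 27
augment #5: 10→6→2→11→8→0 bottleneck 14, total now 41

Maximum flow value: 41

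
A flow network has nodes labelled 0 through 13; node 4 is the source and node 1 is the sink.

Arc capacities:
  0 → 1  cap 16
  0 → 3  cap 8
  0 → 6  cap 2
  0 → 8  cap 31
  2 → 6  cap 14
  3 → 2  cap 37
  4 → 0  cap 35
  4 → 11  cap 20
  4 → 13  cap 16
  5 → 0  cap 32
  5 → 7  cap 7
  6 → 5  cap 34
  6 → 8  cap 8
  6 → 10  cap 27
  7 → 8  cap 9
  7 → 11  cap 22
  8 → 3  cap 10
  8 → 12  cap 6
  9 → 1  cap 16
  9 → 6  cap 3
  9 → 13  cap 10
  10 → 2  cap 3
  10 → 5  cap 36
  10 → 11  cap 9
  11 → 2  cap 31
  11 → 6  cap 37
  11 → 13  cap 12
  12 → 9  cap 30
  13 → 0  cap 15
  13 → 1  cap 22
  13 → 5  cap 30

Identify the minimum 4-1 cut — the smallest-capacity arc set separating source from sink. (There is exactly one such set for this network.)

augment #1: 4→0→1 push 16
augment #2: 4→13→1 push 16
augment #3: 4→11→13→1 push 6
augment #4: 4→0→8→12→9→1 push 6
max flow = 44; residual-reachable set from 4 gives S-side
cut edges (S→T): {(0,1), (8,12), (13,1)} total cap 44

Min-cut arcs: {(0,1), (8,12), (13,1)} (total capacity 44)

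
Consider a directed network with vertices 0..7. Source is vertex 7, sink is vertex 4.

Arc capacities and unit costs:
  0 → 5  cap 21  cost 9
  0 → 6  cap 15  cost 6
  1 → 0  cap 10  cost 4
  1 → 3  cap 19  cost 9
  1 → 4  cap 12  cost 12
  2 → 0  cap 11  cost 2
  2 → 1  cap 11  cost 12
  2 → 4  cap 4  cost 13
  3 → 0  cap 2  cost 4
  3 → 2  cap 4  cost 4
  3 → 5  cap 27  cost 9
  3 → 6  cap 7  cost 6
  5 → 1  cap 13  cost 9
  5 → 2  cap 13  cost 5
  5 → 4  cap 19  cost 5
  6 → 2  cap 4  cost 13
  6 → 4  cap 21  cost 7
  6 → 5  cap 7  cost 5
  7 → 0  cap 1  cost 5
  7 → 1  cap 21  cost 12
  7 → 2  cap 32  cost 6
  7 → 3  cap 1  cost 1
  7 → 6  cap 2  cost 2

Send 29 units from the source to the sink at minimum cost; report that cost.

shortest-cost path #1: 7→6→4 push 2 @ unit cost 9 (adds 18)
shortest-cost path #2: 7→3→6→4 push 1 @ unit cost 14 (adds 14)
shortest-cost path #3: 7→0→6→4 push 1 @ unit cost 18 (adds 18)
shortest-cost path #4: 7→2→4 push 4 @ unit cost 19 (adds 76)
shortest-cost path #5: 7→2→0→6→4 push 11 @ unit cost 21 (adds 231)
shortest-cost path #6: 7→1→4 push 10 @ unit cost 24 (adds 240)
total cost = 597

Minimum cost for 29 units: 597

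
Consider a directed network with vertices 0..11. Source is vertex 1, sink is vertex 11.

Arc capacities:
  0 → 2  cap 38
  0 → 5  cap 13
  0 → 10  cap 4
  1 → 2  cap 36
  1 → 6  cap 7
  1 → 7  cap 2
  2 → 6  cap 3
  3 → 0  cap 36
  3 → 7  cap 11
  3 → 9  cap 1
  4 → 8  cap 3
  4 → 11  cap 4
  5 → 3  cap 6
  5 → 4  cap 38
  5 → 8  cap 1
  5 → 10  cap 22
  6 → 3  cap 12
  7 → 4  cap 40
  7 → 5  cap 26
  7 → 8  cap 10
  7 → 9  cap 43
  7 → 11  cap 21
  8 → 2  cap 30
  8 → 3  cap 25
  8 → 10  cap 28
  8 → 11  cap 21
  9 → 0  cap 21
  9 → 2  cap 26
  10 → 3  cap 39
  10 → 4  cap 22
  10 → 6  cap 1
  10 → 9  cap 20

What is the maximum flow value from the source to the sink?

Maximum flow value: 12

augment #1: 1→7→11 bottleneck 2, total now 2
augment #2: 1→6→3→7→11 bottleneck 7, total now 9
augment #3: 1→2→6→3→7→11 bottleneck 3, total now 12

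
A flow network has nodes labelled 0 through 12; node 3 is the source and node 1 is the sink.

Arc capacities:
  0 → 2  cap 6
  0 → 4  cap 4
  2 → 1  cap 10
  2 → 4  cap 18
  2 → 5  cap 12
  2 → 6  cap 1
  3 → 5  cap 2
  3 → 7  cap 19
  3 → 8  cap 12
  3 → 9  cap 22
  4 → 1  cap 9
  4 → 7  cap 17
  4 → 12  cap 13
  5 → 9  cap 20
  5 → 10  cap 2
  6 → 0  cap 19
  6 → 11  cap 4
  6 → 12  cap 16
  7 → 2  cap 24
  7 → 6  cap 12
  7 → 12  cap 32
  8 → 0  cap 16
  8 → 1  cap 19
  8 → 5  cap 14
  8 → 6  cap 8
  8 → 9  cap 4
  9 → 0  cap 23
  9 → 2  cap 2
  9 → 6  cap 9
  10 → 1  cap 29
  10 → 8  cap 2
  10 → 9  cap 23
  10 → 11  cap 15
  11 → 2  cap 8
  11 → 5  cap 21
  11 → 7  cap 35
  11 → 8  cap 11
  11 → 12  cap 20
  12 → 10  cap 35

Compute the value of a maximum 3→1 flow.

Maximum flow value: 54

augment #1: 3→8→1 bottleneck 12, total now 12
augment #2: 3→5→10→1 bottleneck 2, total now 14
augment #3: 3→7→2→1 bottleneck 10, total now 24
augment #4: 3→7→2→4→1 bottleneck 9, total now 33
augment #5: 3→9→6→11→8→1 bottleneck 4, total now 37
augment #6: 3→9→6→12→10→1 bottleneck 5, total now 42
augment #7: 3→9→0→4→12→10→1 bottleneck 4, total now 46
augment #8: 3→9→2→4→12→10→1 bottleneck 2, total now 48
augment #9: 3→9→0→2→4→12→10→1 bottleneck 6, total now 54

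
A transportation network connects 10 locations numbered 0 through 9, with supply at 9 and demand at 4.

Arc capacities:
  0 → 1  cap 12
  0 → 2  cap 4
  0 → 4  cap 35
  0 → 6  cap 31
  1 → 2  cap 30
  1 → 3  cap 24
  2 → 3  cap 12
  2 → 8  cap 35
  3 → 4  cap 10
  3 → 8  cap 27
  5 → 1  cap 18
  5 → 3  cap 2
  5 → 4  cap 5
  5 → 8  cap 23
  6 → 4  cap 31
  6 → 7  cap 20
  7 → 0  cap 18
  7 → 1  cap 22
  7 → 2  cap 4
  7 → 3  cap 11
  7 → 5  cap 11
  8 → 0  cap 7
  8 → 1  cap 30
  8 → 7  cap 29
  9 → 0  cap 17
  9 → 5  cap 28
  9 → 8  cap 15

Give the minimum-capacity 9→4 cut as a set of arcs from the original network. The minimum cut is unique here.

augment #1: 9→0→4 push 17
augment #2: 9→5→4 push 5
augment #3: 9→5→3→4 push 2
augment #4: 9→8→0→4 push 7
augment #5: 9→5→1→3→4 push 8
augment #6: 9→8→7→0→4 push 8
augment #7: 9→5→8→7→0→4 push 3
augment #8: 9→5→8→7→0→6→4 push 7
max flow = 57; residual-reachable set from 9 gives S-side
cut edges (S→T): {(3,4), (5,4), (7,0), (8,0), (9,0)} total cap 57

Min-cut arcs: {(3,4), (5,4), (7,0), (8,0), (9,0)} (total capacity 57)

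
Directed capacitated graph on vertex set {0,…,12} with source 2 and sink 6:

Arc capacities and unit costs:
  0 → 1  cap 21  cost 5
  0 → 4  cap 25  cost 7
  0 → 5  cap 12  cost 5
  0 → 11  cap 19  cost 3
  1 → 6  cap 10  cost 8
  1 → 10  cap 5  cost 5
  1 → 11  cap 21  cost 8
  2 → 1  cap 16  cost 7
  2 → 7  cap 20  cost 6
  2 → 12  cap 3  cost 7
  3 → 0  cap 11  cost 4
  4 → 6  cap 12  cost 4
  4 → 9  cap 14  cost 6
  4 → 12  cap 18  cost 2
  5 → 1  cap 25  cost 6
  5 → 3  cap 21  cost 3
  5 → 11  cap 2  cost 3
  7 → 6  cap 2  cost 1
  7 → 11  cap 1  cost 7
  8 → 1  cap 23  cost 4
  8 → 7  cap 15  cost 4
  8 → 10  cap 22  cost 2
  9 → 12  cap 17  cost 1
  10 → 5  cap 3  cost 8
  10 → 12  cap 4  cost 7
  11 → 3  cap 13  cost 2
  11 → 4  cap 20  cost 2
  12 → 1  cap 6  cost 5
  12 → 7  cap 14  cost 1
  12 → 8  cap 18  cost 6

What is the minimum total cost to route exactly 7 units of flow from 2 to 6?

Minimum cost for 7 units: 89

shortest-cost path #1: 2→7→6 push 2 @ unit cost 7 (adds 14)
shortest-cost path #2: 2→1→6 push 5 @ unit cost 15 (adds 75)
total cost = 89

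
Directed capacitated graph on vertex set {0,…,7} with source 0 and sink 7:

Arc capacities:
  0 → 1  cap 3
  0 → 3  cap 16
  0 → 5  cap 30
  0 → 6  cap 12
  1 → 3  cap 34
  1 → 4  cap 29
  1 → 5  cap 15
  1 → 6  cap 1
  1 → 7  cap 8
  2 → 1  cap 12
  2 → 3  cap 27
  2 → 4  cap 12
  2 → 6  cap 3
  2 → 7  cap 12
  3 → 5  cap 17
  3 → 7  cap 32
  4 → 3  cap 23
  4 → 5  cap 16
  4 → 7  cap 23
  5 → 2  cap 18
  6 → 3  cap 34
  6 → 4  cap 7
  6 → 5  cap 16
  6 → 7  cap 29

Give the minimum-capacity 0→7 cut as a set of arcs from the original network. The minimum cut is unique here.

Min-cut arcs: {(0,1), (0,3), (0,6), (5,2)} (total capacity 49)

augment #1: 0→1→7 push 3
augment #2: 0→3→7 push 16
augment #3: 0→6→7 push 12
augment #4: 0→5→2→7 push 12
augment #5: 0→5→2→1→7 push 5
augment #6: 0→5→2→3→7 push 1
max flow = 49; residual-reachable set from 0 gives S-side
cut edges (S→T): {(0,1), (0,3), (0,6), (5,2)} total cap 49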